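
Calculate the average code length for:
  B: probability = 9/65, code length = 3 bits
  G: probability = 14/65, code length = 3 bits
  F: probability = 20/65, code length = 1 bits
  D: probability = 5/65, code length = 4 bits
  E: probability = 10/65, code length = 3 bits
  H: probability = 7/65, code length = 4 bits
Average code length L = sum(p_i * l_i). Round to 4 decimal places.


Weighted contributions p_i * l_i:
  B: (9/65) * 3 = 27/65
  G: (14/65) * 3 = 42/65
  F: (20/65) * 1 = 20/65
  D: (5/65) * 4 = 20/65
  E: (10/65) * 3 = 30/65
  H: (7/65) * 4 = 28/65
Sum = (27 + 42 + 20 + 20 + 30 + 28)/65 = 167/65

L = 167/65 = 2.5692 bits/symbol


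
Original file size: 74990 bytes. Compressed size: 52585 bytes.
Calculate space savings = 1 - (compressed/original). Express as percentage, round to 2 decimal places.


ratio = compressed/original = 52585/74990 = 0.701227
savings = 1 - ratio = 1 - 0.701227 = 0.298773
as a percentage: 0.298773 * 100 = 29.88%

Space savings = 1 - 52585/74990 = 29.88%


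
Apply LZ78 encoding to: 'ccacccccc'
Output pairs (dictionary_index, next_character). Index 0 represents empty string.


LZ78 encoding steps:
Dictionary: {0: ''}
Step 1: w='' (idx 0), next='c' -> output (0, 'c'), add 'c' as idx 1
Step 2: w='c' (idx 1), next='a' -> output (1, 'a'), add 'ca' as idx 2
Step 3: w='c' (idx 1), next='c' -> output (1, 'c'), add 'cc' as idx 3
Step 4: w='cc' (idx 3), next='c' -> output (3, 'c'), add 'ccc' as idx 4
Step 5: w='c' (idx 1), end of input -> output (1, '')


Encoded: [(0, 'c'), (1, 'a'), (1, 'c'), (3, 'c'), (1, '')]


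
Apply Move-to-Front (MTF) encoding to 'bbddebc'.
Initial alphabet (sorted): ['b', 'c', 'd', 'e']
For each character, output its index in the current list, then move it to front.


MTF encoding:
'b': index 0 in ['b', 'c', 'd', 'e'] -> ['b', 'c', 'd', 'e']
'b': index 0 in ['b', 'c', 'd', 'e'] -> ['b', 'c', 'd', 'e']
'd': index 2 in ['b', 'c', 'd', 'e'] -> ['d', 'b', 'c', 'e']
'd': index 0 in ['d', 'b', 'c', 'e'] -> ['d', 'b', 'c', 'e']
'e': index 3 in ['d', 'b', 'c', 'e'] -> ['e', 'd', 'b', 'c']
'b': index 2 in ['e', 'd', 'b', 'c'] -> ['b', 'e', 'd', 'c']
'c': index 3 in ['b', 'e', 'd', 'c'] -> ['c', 'b', 'e', 'd']


Output: [0, 0, 2, 0, 3, 2, 3]


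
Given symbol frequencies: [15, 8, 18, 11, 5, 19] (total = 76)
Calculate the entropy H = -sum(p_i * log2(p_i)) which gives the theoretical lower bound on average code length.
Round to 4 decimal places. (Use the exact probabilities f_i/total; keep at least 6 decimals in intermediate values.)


Per-symbol terms -p_i * log2(p_i) with p_i = f_i/76:
  p = 15/76 = 0.197368: log2(p) = -2.341037, -p*log2(p) = 0.462047
  p = 8/76 = 0.105263: log2(p) = -3.247928, -p*log2(p) = 0.341887
  p = 18/76 = 0.236842: log2(p) = -2.078003, -p*log2(p) = 0.492158
  p = 11/76 = 0.144737: log2(p) = -2.788496, -p*log2(p) = 0.403598
  p = 5/76 = 0.065789: log2(p) = -3.925999, -p*log2(p) = 0.258289
  p = 19/76 = 0.250000: log2(p) = -2.000000, -p*log2(p) = 0.500000
H = 0.462047 + 0.341887 + 0.492158 + 0.403598 + 0.258289 + 0.500000 = 2.457979

H = 2.458 bits/symbol


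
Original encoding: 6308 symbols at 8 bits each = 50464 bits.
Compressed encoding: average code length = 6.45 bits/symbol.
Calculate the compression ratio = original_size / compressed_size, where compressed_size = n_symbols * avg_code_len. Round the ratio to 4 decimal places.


original_size = n_symbols * orig_bits = 6308 * 8 = 50464 bits
compressed_size = n_symbols * avg_code_len = 6308 * 6.45 = 40686.6 bits
ratio = original_size / compressed_size = 50464 / 40686.6 = 1.2403

Compression ratio = 1.2403


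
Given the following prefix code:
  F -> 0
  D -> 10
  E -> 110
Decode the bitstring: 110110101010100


Decoding step by step:
Bits 110 -> E
Bits 110 -> E
Bits 10 -> D
Bits 10 -> D
Bits 10 -> D
Bits 10 -> D
Bits 0 -> F


Decoded message: EEDDDDF


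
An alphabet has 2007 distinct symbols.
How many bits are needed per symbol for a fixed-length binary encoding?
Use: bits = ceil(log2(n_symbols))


log2(2007) = 10.9708
Bracket: 2^10 = 1024 < 2007 <= 2^11 = 2048
So ceil(log2(2007)) = 11

bits = ceil(log2(2007)) = ceil(10.9708) = 11 bits


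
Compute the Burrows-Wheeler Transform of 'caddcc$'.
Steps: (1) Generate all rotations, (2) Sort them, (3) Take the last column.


Rotations (sorted):
  0: $caddcc -> last char: c
  1: addcc$c -> last char: c
  2: c$caddc -> last char: c
  3: caddcc$ -> last char: $
  4: cc$cadd -> last char: d
  5: dcc$cad -> last char: d
  6: ddcc$ca -> last char: a


BWT = ccc$dda


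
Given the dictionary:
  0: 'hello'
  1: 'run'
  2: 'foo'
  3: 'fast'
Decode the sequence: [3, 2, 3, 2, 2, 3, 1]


Look up each index in the dictionary:
  3 -> 'fast'
  2 -> 'foo'
  3 -> 'fast'
  2 -> 'foo'
  2 -> 'foo'
  3 -> 'fast'
  1 -> 'run'

Decoded: "fast foo fast foo foo fast run"


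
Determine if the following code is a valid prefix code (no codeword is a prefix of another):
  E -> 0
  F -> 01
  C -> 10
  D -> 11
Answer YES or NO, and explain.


Checking each pair (does one codeword prefix another?):
  E='0' vs F='01': prefix -- VIOLATION

NO -- this is NOT a valid prefix code. E (0) is a prefix of F (01).


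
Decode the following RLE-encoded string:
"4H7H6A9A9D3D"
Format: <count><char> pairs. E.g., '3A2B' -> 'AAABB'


Expanding each <count><char> pair:
  4H -> 'HHHH'
  7H -> 'HHHHHHH'
  6A -> 'AAAAAA'
  9A -> 'AAAAAAAAA'
  9D -> 'DDDDDDDDD'
  3D -> 'DDD'

Decoded = HHHHHHHHHHHAAAAAAAAAAAAAAADDDDDDDDDDDD


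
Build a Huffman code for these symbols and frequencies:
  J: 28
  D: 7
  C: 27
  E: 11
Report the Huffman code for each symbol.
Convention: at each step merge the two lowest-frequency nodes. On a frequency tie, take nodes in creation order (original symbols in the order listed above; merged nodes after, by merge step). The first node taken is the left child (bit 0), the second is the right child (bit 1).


Huffman tree construction:
Step 1: Merge D(7) + E(11) = 18
Step 2: Merge (D+E)(18) + C(27) = 45
Step 3: Merge J(28) + ((D+E)+C)(45) = 73
Read each symbol's code off the tree from the root (left child = 0, right child = 1).

Codes:
  J: 0 (length 1)
  D: 100 (length 3)
  C: 11 (length 2)
  E: 101 (length 3)
Average code length: 136/73 = 1.8630 bits/symbol


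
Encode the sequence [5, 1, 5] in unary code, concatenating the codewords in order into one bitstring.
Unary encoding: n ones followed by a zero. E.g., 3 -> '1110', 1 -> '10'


Encode each number as n ones followed by a terminating 0:
  5 -> 111110 (6 bits)
  1 -> 10 (2 bits)
  5 -> 111110 (6 bits)
Total length = 6 + 2 + 6 = 14 bits.

Unary([5, 1, 5]) = 11111010111110 (14 bits)


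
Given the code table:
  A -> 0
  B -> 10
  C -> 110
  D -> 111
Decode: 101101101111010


Decoding:
10 -> B
110 -> C
110 -> C
111 -> D
10 -> B
10 -> B


Result: BCCDBB


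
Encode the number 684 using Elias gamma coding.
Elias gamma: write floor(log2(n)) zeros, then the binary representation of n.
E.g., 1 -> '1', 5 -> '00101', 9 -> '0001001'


num_bits = floor(log2(684)) + 1 = 10
leading_zeros = num_bits - 1 = 9
binary(684) = 1010101100

Elias gamma(684) = '000000000' + '1010101100' = 0000000001010101100 (19 bits)


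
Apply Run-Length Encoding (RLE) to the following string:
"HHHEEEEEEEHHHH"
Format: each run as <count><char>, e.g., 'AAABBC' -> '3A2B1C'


Scanning runs left to right:
  i=0: run of 'H' x 3 -> '3H'
  i=3: run of 'E' x 7 -> '7E'
  i=10: run of 'H' x 4 -> '4H'

RLE = 3H7E4H


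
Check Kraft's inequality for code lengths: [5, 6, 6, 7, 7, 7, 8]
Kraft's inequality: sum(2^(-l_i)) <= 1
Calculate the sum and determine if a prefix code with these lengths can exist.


Sum = 2^(-5) + 2^(-6) + 2^(-6) + 2^(-7) + 2^(-7) + 2^(-7) + 2^(-8)
    = 0.03125 + 0.015625 + 0.015625 + 0.0078125 + 0.0078125 + 0.0078125 + 0.00390625
    = 23/256 = 0.08984375
Since 0.08984375 <= 1, Kraft's inequality IS satisfied.
A prefix code with these lengths CAN exist.

Kraft sum = 0.08984375. Satisfied.


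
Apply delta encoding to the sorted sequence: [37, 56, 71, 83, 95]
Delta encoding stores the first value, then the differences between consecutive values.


First value: 37
Deltas:
  56 - 37 = 19
  71 - 56 = 15
  83 - 71 = 12
  95 - 83 = 12


Delta encoded: [37, 19, 15, 12, 12]


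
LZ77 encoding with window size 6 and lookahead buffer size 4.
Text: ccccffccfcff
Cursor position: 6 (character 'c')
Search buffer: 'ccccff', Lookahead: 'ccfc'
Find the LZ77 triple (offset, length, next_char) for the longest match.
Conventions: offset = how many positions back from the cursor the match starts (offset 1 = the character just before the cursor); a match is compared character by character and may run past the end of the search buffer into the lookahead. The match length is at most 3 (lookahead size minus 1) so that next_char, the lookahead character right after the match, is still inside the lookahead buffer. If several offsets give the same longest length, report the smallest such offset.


Try each offset into the search buffer:
  offset=1 (pos 5, char 'f'): match length 0
  offset=2 (pos 4, char 'f'): match length 0
  offset=3 (pos 3, char 'c'): match length 1
  offset=4 (pos 2, char 'c'): match length 3
  offset=5 (pos 1, char 'c'): match length 2
  offset=6 (pos 0, char 'c'): match length 2
Longest match has length 3 at offset 4.
next_char = character at position 6 + 3 = 9 -> 'c'

Best match: offset=4, length=3 (matching 'ccf' starting at position 2)
LZ77 triple: (4, 3, 'c')


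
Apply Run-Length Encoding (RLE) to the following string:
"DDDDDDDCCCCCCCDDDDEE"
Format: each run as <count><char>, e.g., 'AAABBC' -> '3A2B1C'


Scanning runs left to right:
  i=0: run of 'D' x 7 -> '7D'
  i=7: run of 'C' x 7 -> '7C'
  i=14: run of 'D' x 4 -> '4D'
  i=18: run of 'E' x 2 -> '2E'

RLE = 7D7C4D2E


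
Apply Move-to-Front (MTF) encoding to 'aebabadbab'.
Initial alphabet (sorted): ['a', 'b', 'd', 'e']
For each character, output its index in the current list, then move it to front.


MTF encoding:
'a': index 0 in ['a', 'b', 'd', 'e'] -> ['a', 'b', 'd', 'e']
'e': index 3 in ['a', 'b', 'd', 'e'] -> ['e', 'a', 'b', 'd']
'b': index 2 in ['e', 'a', 'b', 'd'] -> ['b', 'e', 'a', 'd']
'a': index 2 in ['b', 'e', 'a', 'd'] -> ['a', 'b', 'e', 'd']
'b': index 1 in ['a', 'b', 'e', 'd'] -> ['b', 'a', 'e', 'd']
'a': index 1 in ['b', 'a', 'e', 'd'] -> ['a', 'b', 'e', 'd']
'd': index 3 in ['a', 'b', 'e', 'd'] -> ['d', 'a', 'b', 'e']
'b': index 2 in ['d', 'a', 'b', 'e'] -> ['b', 'd', 'a', 'e']
'a': index 2 in ['b', 'd', 'a', 'e'] -> ['a', 'b', 'd', 'e']
'b': index 1 in ['a', 'b', 'd', 'e'] -> ['b', 'a', 'd', 'e']


Output: [0, 3, 2, 2, 1, 1, 3, 2, 2, 1]


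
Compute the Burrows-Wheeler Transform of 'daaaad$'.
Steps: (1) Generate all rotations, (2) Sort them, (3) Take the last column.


Rotations (sorted):
  0: $daaaad -> last char: d
  1: aaaad$d -> last char: d
  2: aaad$da -> last char: a
  3: aad$daa -> last char: a
  4: ad$daaa -> last char: a
  5: d$daaaa -> last char: a
  6: daaaad$ -> last char: $


BWT = ddaaaa$


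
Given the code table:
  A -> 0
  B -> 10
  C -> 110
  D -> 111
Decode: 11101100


Decoding:
111 -> D
0 -> A
110 -> C
0 -> A


Result: DACA


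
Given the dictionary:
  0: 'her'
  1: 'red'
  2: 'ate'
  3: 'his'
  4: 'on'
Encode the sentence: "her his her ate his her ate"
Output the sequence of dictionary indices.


Look up each word in the dictionary:
  'her' -> 0
  'his' -> 3
  'her' -> 0
  'ate' -> 2
  'his' -> 3
  'her' -> 0
  'ate' -> 2

Encoded: [0, 3, 0, 2, 3, 0, 2]


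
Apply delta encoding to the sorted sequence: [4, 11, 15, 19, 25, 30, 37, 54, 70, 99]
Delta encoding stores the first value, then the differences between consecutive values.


First value: 4
Deltas:
  11 - 4 = 7
  15 - 11 = 4
  19 - 15 = 4
  25 - 19 = 6
  30 - 25 = 5
  37 - 30 = 7
  54 - 37 = 17
  70 - 54 = 16
  99 - 70 = 29


Delta encoded: [4, 7, 4, 4, 6, 5, 7, 17, 16, 29]


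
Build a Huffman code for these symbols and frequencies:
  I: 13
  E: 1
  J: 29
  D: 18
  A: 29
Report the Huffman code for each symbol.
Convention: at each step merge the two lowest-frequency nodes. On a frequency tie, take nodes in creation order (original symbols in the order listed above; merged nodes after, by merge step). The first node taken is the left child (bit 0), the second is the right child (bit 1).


Huffman tree construction:
Step 1: Merge E(1) + I(13) = 14
Step 2: Merge (E+I)(14) + D(18) = 32
Step 3: Merge J(29) + A(29) = 58
Step 4: Merge ((E+I)+D)(32) + (J+A)(58) = 90
Read each symbol's code off the tree from the root (left child = 0, right child = 1).

Codes:
  I: 001 (length 3)
  E: 000 (length 3)
  J: 10 (length 2)
  D: 01 (length 2)
  A: 11 (length 2)
Average code length: 194/90 = 2.1556 bits/symbol


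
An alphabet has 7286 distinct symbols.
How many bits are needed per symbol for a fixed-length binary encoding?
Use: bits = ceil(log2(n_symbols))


log2(7286) = 12.8309
Bracket: 2^12 = 4096 < 7286 <= 2^13 = 8192
So ceil(log2(7286)) = 13

bits = ceil(log2(7286)) = ceil(12.8309) = 13 bits


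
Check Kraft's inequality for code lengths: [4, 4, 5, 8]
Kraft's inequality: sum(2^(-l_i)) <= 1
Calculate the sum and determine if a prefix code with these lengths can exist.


Sum = 2^(-4) + 2^(-4) + 2^(-5) + 2^(-8)
    = 0.0625 + 0.0625 + 0.03125 + 0.00390625
    = 41/256 = 0.16015625
Since 0.16015625 <= 1, Kraft's inequality IS satisfied.
A prefix code with these lengths CAN exist.

Kraft sum = 0.16015625. Satisfied.


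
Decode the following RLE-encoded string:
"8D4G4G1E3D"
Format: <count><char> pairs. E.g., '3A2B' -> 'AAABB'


Expanding each <count><char> pair:
  8D -> 'DDDDDDDD'
  4G -> 'GGGG'
  4G -> 'GGGG'
  1E -> 'E'
  3D -> 'DDD'

Decoded = DDDDDDDDGGGGGGGGEDDD


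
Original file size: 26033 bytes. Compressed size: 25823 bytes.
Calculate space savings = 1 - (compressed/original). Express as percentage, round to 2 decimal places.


ratio = compressed/original = 25823/26033 = 0.991933
savings = 1 - ratio = 1 - 0.991933 = 0.008067
as a percentage: 0.008067 * 100 = 0.81%

Space savings = 1 - 25823/26033 = 0.81%


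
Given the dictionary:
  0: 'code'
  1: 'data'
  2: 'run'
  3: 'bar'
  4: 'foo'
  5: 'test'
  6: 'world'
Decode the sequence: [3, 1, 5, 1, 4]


Look up each index in the dictionary:
  3 -> 'bar'
  1 -> 'data'
  5 -> 'test'
  1 -> 'data'
  4 -> 'foo'

Decoded: "bar data test data foo"


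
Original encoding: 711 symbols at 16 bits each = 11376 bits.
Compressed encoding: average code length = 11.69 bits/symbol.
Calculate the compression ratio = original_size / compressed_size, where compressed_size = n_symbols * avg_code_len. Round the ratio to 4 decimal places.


original_size = n_symbols * orig_bits = 711 * 16 = 11376 bits
compressed_size = n_symbols * avg_code_len = 711 * 11.69 = 8311.59 bits
ratio = original_size / compressed_size = 11376 / 8311.59 = 1.3687

Compression ratio = 1.3687


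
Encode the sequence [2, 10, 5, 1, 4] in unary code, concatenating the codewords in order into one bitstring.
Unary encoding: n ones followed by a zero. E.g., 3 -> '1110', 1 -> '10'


Encode each number as n ones followed by a terminating 0:
  2 -> 110 (3 bits)
  10 -> 11111111110 (11 bits)
  5 -> 111110 (6 bits)
  1 -> 10 (2 bits)
  4 -> 11110 (5 bits)
Total length = 3 + 11 + 6 + 2 + 5 = 27 bits.

Unary([2, 10, 5, 1, 4]) = 110111111111101111101011110 (27 bits)


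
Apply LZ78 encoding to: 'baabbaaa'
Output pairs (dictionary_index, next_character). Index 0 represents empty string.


LZ78 encoding steps:
Dictionary: {0: ''}
Step 1: w='' (idx 0), next='b' -> output (0, 'b'), add 'b' as idx 1
Step 2: w='' (idx 0), next='a' -> output (0, 'a'), add 'a' as idx 2
Step 3: w='a' (idx 2), next='b' -> output (2, 'b'), add 'ab' as idx 3
Step 4: w='b' (idx 1), next='a' -> output (1, 'a'), add 'ba' as idx 4
Step 5: w='a' (idx 2), next='a' -> output (2, 'a'), add 'aa' as idx 5


Encoded: [(0, 'b'), (0, 'a'), (2, 'b'), (1, 'a'), (2, 'a')]


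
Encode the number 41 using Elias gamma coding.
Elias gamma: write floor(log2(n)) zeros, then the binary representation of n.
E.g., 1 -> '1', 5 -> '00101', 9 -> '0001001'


num_bits = floor(log2(41)) + 1 = 6
leading_zeros = num_bits - 1 = 5
binary(41) = 101001

Elias gamma(41) = '00000' + '101001' = 00000101001 (11 bits)


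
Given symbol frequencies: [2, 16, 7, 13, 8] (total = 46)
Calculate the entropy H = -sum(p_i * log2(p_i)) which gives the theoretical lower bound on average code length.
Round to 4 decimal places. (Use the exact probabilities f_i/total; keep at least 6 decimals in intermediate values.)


Per-symbol terms -p_i * log2(p_i) with p_i = f_i/46:
  p = 2/46 = 0.043478: log2(p) = -4.523562, -p*log2(p) = 0.196677
  p = 16/46 = 0.347826: log2(p) = -1.523562, -p*log2(p) = 0.529935
  p = 7/46 = 0.152174: log2(p) = -2.716207, -p*log2(p) = 0.413336
  p = 13/46 = 0.282609: log2(p) = -1.823122, -p*log2(p) = 0.515230
  p = 8/46 = 0.173913: log2(p) = -2.523562, -p*log2(p) = 0.438880
H = 0.196677 + 0.529935 + 0.413336 + 0.515230 + 0.438880 = 2.094058

H = 2.0941 bits/symbol


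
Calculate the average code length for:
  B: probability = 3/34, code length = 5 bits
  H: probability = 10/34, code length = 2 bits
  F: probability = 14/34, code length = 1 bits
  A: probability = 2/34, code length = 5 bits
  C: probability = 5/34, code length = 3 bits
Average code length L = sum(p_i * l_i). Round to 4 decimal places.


Weighted contributions p_i * l_i:
  B: (3/34) * 5 = 15/34
  H: (10/34) * 2 = 20/34
  F: (14/34) * 1 = 14/34
  A: (2/34) * 5 = 10/34
  C: (5/34) * 3 = 15/34
Sum = (15 + 20 + 14 + 10 + 15)/34 = 74/34

L = 74/34 = 2.1765 bits/symbol


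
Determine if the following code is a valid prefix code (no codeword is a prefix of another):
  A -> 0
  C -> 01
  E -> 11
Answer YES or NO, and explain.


Checking each pair (does one codeword prefix another?):
  A='0' vs C='01': prefix -- VIOLATION

NO -- this is NOT a valid prefix code. A (0) is a prefix of C (01).


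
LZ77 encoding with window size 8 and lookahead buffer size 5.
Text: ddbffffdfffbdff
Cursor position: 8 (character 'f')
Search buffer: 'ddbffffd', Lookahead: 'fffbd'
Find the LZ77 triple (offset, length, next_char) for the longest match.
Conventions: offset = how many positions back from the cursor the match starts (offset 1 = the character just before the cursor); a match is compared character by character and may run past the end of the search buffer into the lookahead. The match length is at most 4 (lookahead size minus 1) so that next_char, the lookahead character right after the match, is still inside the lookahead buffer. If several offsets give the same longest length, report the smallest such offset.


Try each offset into the search buffer:
  offset=1 (pos 7, char 'd'): match length 0
  offset=2 (pos 6, char 'f'): match length 1
  offset=3 (pos 5, char 'f'): match length 2
  offset=4 (pos 4, char 'f'): match length 3
  offset=5 (pos 3, char 'f'): match length 3
  offset=6 (pos 2, char 'b'): match length 0
  offset=7 (pos 1, char 'd'): match length 0
  offset=8 (pos 0, char 'd'): match length 0
Longest match has length 3, found at offsets 4, 5; take the smallest, offset 4.
next_char = character at position 8 + 3 = 11 -> 'b'

Best match: offset=4, length=3 (matching 'fff' starting at position 4)
LZ77 triple: (4, 3, 'b')


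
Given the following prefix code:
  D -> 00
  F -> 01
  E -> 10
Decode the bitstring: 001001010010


Decoding step by step:
Bits 00 -> D
Bits 10 -> E
Bits 01 -> F
Bits 01 -> F
Bits 00 -> D
Bits 10 -> E


Decoded message: DEFFDE


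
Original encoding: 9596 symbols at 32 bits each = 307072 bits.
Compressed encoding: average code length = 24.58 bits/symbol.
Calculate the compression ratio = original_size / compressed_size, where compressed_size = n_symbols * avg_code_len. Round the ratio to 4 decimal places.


original_size = n_symbols * orig_bits = 9596 * 32 = 307072 bits
compressed_size = n_symbols * avg_code_len = 9596 * 24.58 = 235869.68 bits
ratio = original_size / compressed_size = 307072 / 235869.68 = 1.3019

Compression ratio = 1.3019


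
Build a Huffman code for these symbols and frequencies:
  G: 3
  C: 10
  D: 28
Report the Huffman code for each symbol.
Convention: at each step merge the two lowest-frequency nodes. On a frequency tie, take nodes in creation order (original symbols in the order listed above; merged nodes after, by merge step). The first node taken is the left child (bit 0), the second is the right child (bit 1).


Huffman tree construction:
Step 1: Merge G(3) + C(10) = 13
Step 2: Merge (G+C)(13) + D(28) = 41
Read each symbol's code off the tree from the root (left child = 0, right child = 1).

Codes:
  G: 00 (length 2)
  C: 01 (length 2)
  D: 1 (length 1)
Average code length: 54/41 = 1.3171 bits/symbol


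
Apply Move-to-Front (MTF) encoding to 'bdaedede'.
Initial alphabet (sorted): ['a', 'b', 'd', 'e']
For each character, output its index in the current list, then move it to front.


MTF encoding:
'b': index 1 in ['a', 'b', 'd', 'e'] -> ['b', 'a', 'd', 'e']
'd': index 2 in ['b', 'a', 'd', 'e'] -> ['d', 'b', 'a', 'e']
'a': index 2 in ['d', 'b', 'a', 'e'] -> ['a', 'd', 'b', 'e']
'e': index 3 in ['a', 'd', 'b', 'e'] -> ['e', 'a', 'd', 'b']
'd': index 2 in ['e', 'a', 'd', 'b'] -> ['d', 'e', 'a', 'b']
'e': index 1 in ['d', 'e', 'a', 'b'] -> ['e', 'd', 'a', 'b']
'd': index 1 in ['e', 'd', 'a', 'b'] -> ['d', 'e', 'a', 'b']
'e': index 1 in ['d', 'e', 'a', 'b'] -> ['e', 'd', 'a', 'b']


Output: [1, 2, 2, 3, 2, 1, 1, 1]


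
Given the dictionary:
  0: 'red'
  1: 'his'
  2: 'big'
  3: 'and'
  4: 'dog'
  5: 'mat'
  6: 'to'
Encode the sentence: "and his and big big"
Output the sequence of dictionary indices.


Look up each word in the dictionary:
  'and' -> 3
  'his' -> 1
  'and' -> 3
  'big' -> 2
  'big' -> 2

Encoded: [3, 1, 3, 2, 2]


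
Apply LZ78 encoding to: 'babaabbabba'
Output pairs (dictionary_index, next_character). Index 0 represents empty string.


LZ78 encoding steps:
Dictionary: {0: ''}
Step 1: w='' (idx 0), next='b' -> output (0, 'b'), add 'b' as idx 1
Step 2: w='' (idx 0), next='a' -> output (0, 'a'), add 'a' as idx 2
Step 3: w='b' (idx 1), next='a' -> output (1, 'a'), add 'ba' as idx 3
Step 4: w='a' (idx 2), next='b' -> output (2, 'b'), add 'ab' as idx 4
Step 5: w='ba' (idx 3), next='b' -> output (3, 'b'), add 'bab' as idx 5
Step 6: w='ba' (idx 3), end of input -> output (3, '')


Encoded: [(0, 'b'), (0, 'a'), (1, 'a'), (2, 'b'), (3, 'b'), (3, '')]


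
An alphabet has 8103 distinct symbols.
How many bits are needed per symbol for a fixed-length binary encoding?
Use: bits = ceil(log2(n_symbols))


log2(8103) = 12.9842
Bracket: 2^12 = 4096 < 8103 <= 2^13 = 8192
So ceil(log2(8103)) = 13

bits = ceil(log2(8103)) = ceil(12.9842) = 13 bits


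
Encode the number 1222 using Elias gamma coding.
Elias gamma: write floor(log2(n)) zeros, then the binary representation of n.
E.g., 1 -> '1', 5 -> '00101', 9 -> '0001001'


num_bits = floor(log2(1222)) + 1 = 11
leading_zeros = num_bits - 1 = 10
binary(1222) = 10011000110

Elias gamma(1222) = '0000000000' + '10011000110' = 000000000010011000110 (21 bits)


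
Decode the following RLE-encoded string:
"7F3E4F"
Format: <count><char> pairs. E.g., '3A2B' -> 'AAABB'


Expanding each <count><char> pair:
  7F -> 'FFFFFFF'
  3E -> 'EEE'
  4F -> 'FFFF'

Decoded = FFFFFFFEEEFFFF


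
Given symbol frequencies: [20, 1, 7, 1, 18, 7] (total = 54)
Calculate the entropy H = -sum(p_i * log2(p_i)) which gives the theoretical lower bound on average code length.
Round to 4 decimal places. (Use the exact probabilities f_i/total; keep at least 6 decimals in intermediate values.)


Per-symbol terms -p_i * log2(p_i) with p_i = f_i/54:
  p = 20/54 = 0.370370: log2(p) = -1.432959, -p*log2(p) = 0.530726
  p = 1/54 = 0.018519: log2(p) = -5.754888, -p*log2(p) = 0.106572
  p = 7/54 = 0.129630: log2(p) = -2.947533, -p*log2(p) = 0.382088
  p = 1/54 = 0.018519: log2(p) = -5.754888, -p*log2(p) = 0.106572
  p = 18/54 = 0.333333: log2(p) = -1.584963, -p*log2(p) = 0.528321
  p = 7/54 = 0.129630: log2(p) = -2.947533, -p*log2(p) = 0.382088
H = 0.530726 + 0.106572 + 0.382088 + 0.106572 + 0.528321 + 0.382088 = 2.036367

H = 2.0364 bits/symbol


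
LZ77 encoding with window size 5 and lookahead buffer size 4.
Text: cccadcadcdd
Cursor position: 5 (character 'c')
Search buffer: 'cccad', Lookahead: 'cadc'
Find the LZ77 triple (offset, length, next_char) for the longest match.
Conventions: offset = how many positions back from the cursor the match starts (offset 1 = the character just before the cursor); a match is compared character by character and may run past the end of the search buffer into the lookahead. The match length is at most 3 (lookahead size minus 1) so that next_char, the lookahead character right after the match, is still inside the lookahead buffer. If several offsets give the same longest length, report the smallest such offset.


Try each offset into the search buffer:
  offset=1 (pos 4, char 'd'): match length 0
  offset=2 (pos 3, char 'a'): match length 0
  offset=3 (pos 2, char 'c'): match length 3
  offset=4 (pos 1, char 'c'): match length 1
  offset=5 (pos 0, char 'c'): match length 1
Longest match has length 3 at offset 3.
next_char = character at position 5 + 3 = 8 -> 'c'

Best match: offset=3, length=3 (matching 'cad' starting at position 2)
LZ77 triple: (3, 3, 'c')


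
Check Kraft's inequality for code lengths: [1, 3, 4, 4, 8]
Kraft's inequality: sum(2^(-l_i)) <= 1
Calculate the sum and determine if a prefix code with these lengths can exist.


Sum = 2^(-1) + 2^(-3) + 2^(-4) + 2^(-4) + 2^(-8)
    = 0.5 + 0.125 + 0.0625 + 0.0625 + 0.00390625
    = 193/256 = 0.75390625
Since 0.75390625 <= 1, Kraft's inequality IS satisfied.
A prefix code with these lengths CAN exist.

Kraft sum = 0.75390625. Satisfied.


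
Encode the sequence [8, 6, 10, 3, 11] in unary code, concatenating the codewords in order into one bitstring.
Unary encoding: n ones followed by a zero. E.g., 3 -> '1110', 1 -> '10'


Encode each number as n ones followed by a terminating 0:
  8 -> 111111110 (9 bits)
  6 -> 1111110 (7 bits)
  10 -> 11111111110 (11 bits)
  3 -> 1110 (4 bits)
  11 -> 111111111110 (12 bits)
Total length = 9 + 7 + 11 + 4 + 12 = 43 bits.

Unary([8, 6, 10, 3, 11]) = 1111111101111110111111111101110111111111110 (43 bits)


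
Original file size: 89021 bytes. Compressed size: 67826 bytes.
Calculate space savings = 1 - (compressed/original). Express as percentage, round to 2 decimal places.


ratio = compressed/original = 67826/89021 = 0.76191
savings = 1 - ratio = 1 - 0.76191 = 0.23809
as a percentage: 0.23809 * 100 = 23.81%

Space savings = 1 - 67826/89021 = 23.81%


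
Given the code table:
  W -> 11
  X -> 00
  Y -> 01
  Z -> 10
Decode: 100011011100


Decoding:
10 -> Z
00 -> X
11 -> W
01 -> Y
11 -> W
00 -> X


Result: ZXWYWX


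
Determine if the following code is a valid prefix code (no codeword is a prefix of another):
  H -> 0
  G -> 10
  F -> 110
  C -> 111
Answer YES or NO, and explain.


Checking each pair (does one codeword prefix another?):
  H='0' vs G='10': no prefix
  H='0' vs F='110': no prefix
  H='0' vs C='111': no prefix
  G='10' vs H='0': no prefix
  G='10' vs F='110': no prefix
  G='10' vs C='111': no prefix
  F='110' vs H='0': no prefix
  F='110' vs G='10': no prefix
  F='110' vs C='111': no prefix
  C='111' vs H='0': no prefix
  C='111' vs G='10': no prefix
  C='111' vs F='110': no prefix
No violation found over all pairs.

YES -- this is a valid prefix code. No codeword is a prefix of any other codeword.


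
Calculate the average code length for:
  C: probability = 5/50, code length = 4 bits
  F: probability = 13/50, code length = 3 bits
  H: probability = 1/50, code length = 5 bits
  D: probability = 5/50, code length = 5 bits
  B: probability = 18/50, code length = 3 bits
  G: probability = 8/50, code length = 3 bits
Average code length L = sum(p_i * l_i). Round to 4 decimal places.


Weighted contributions p_i * l_i:
  C: (5/50) * 4 = 20/50
  F: (13/50) * 3 = 39/50
  H: (1/50) * 5 = 5/50
  D: (5/50) * 5 = 25/50
  B: (18/50) * 3 = 54/50
  G: (8/50) * 3 = 24/50
Sum = (20 + 39 + 5 + 25 + 54 + 24)/50 = 167/50

L = 167/50 = 3.3400 bits/symbol


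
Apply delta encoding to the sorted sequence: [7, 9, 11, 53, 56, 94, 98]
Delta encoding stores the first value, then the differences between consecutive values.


First value: 7
Deltas:
  9 - 7 = 2
  11 - 9 = 2
  53 - 11 = 42
  56 - 53 = 3
  94 - 56 = 38
  98 - 94 = 4


Delta encoded: [7, 2, 2, 42, 3, 38, 4]


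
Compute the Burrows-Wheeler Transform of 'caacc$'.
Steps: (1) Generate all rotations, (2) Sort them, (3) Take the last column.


Rotations (sorted):
  0: $caacc -> last char: c
  1: aacc$c -> last char: c
  2: acc$ca -> last char: a
  3: c$caac -> last char: c
  4: caacc$ -> last char: $
  5: cc$caa -> last char: a


BWT = ccac$a


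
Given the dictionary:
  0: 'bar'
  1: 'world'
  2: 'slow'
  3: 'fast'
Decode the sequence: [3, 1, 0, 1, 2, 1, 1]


Look up each index in the dictionary:
  3 -> 'fast'
  1 -> 'world'
  0 -> 'bar'
  1 -> 'world'
  2 -> 'slow'
  1 -> 'world'
  1 -> 'world'

Decoded: "fast world bar world slow world world"


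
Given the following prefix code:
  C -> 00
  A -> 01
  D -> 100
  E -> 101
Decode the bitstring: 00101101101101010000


Decoding step by step:
Bits 00 -> C
Bits 101 -> E
Bits 101 -> E
Bits 101 -> E
Bits 101 -> E
Bits 01 -> A
Bits 00 -> C
Bits 00 -> C


Decoded message: CEEEEACC


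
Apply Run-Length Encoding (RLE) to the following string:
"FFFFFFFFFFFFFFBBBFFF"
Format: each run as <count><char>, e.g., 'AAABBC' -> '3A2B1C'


Scanning runs left to right:
  i=0: run of 'F' x 14 -> '14F'
  i=14: run of 'B' x 3 -> '3B'
  i=17: run of 'F' x 3 -> '3F'

RLE = 14F3B3F


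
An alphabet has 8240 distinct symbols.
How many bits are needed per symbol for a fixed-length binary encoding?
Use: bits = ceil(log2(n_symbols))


log2(8240) = 13.0084
Bracket: 2^13 = 8192 < 8240 <= 2^14 = 16384
So ceil(log2(8240)) = 14

bits = ceil(log2(8240)) = ceil(13.0084) = 14 bits


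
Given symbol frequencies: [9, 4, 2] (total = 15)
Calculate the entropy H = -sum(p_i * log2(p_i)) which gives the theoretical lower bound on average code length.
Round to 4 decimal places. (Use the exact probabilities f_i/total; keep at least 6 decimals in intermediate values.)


Per-symbol terms -p_i * log2(p_i) with p_i = f_i/15:
  p = 9/15 = 0.600000: log2(p) = -0.736966, -p*log2(p) = 0.442179
  p = 4/15 = 0.266667: log2(p) = -1.906891, -p*log2(p) = 0.508504
  p = 2/15 = 0.133333: log2(p) = -2.906891, -p*log2(p) = 0.387585
H = 0.442179 + 0.508504 + 0.387585 = 1.338268

H = 1.3383 bits/symbol


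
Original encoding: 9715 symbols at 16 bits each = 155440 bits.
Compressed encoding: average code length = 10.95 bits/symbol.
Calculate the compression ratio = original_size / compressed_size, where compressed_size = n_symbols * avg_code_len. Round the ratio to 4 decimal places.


original_size = n_symbols * orig_bits = 9715 * 16 = 155440 bits
compressed_size = n_symbols * avg_code_len = 9715 * 10.95 = 106379.25 bits
ratio = original_size / compressed_size = 155440 / 106379.25 = 1.4612

Compression ratio = 1.4612


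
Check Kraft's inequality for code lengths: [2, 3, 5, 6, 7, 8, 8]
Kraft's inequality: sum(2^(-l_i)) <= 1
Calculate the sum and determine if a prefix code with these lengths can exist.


Sum = 2^(-2) + 2^(-3) + 2^(-5) + 2^(-6) + 2^(-7) + 2^(-8) + 2^(-8)
    = 0.25 + 0.125 + 0.03125 + 0.015625 + 0.0078125 + 0.00390625 + 0.00390625
    = 112/256 = 0.4375
Since 0.4375 <= 1, Kraft's inequality IS satisfied.
A prefix code with these lengths CAN exist.

Kraft sum = 0.4375. Satisfied.


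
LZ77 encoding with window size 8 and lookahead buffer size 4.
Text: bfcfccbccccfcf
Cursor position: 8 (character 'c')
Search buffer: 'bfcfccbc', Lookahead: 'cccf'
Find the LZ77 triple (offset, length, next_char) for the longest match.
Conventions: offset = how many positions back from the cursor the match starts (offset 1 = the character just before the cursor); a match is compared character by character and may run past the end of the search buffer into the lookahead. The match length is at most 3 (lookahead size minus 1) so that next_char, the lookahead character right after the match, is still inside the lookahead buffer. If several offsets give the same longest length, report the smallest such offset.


Try each offset into the search buffer:
  offset=1 (pos 7, char 'c'): match length 3
  offset=2 (pos 6, char 'b'): match length 0
  offset=3 (pos 5, char 'c'): match length 1
  offset=4 (pos 4, char 'c'): match length 2
  offset=5 (pos 3, char 'f'): match length 0
  offset=6 (pos 2, char 'c'): match length 1
  offset=7 (pos 1, char 'f'): match length 0
  offset=8 (pos 0, char 'b'): match length 0
Longest match has length 3 at offset 1.
next_char = character at position 8 + 3 = 11 -> 'f'

Best match: offset=1, length=3 (matching 'ccc' starting at position 7)
LZ77 triple: (1, 3, 'f')


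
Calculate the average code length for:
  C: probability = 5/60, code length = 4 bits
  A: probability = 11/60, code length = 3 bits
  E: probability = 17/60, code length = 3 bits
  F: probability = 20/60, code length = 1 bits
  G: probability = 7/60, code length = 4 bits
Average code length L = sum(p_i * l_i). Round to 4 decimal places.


Weighted contributions p_i * l_i:
  C: (5/60) * 4 = 20/60
  A: (11/60) * 3 = 33/60
  E: (17/60) * 3 = 51/60
  F: (20/60) * 1 = 20/60
  G: (7/60) * 4 = 28/60
Sum = (20 + 33 + 51 + 20 + 28)/60 = 152/60

L = 152/60 = 2.5333 bits/symbol


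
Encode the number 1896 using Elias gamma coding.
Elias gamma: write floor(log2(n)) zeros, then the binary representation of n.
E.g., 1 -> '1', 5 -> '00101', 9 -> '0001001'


num_bits = floor(log2(1896)) + 1 = 11
leading_zeros = num_bits - 1 = 10
binary(1896) = 11101101000

Elias gamma(1896) = '0000000000' + '11101101000' = 000000000011101101000 (21 bits)


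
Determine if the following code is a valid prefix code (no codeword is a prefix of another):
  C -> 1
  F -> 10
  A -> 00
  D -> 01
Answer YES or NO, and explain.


Checking each pair (does one codeword prefix another?):
  C='1' vs F='10': prefix -- VIOLATION

NO -- this is NOT a valid prefix code. C (1) is a prefix of F (10).


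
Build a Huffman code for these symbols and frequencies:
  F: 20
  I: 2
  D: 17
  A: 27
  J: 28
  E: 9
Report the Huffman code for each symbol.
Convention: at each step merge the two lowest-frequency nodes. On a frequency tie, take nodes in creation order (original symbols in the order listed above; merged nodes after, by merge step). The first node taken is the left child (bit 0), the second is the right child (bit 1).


Huffman tree construction:
Step 1: Merge I(2) + E(9) = 11
Step 2: Merge (I+E)(11) + D(17) = 28
Step 3: Merge F(20) + A(27) = 47
Step 4: Merge J(28) + ((I+E)+D)(28) = 56
Step 5: Merge (F+A)(47) + (J+((I+E)+D))(56) = 103
Read each symbol's code off the tree from the root (left child = 0, right child = 1).

Codes:
  F: 00 (length 2)
  I: 1100 (length 4)
  D: 111 (length 3)
  A: 01 (length 2)
  J: 10 (length 2)
  E: 1101 (length 4)
Average code length: 245/103 = 2.3786 bits/symbol


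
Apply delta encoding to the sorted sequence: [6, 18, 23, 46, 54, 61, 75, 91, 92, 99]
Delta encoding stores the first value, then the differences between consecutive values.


First value: 6
Deltas:
  18 - 6 = 12
  23 - 18 = 5
  46 - 23 = 23
  54 - 46 = 8
  61 - 54 = 7
  75 - 61 = 14
  91 - 75 = 16
  92 - 91 = 1
  99 - 92 = 7


Delta encoded: [6, 12, 5, 23, 8, 7, 14, 16, 1, 7]


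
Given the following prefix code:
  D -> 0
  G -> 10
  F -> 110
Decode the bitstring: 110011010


Decoding step by step:
Bits 110 -> F
Bits 0 -> D
Bits 110 -> F
Bits 10 -> G


Decoded message: FDFG


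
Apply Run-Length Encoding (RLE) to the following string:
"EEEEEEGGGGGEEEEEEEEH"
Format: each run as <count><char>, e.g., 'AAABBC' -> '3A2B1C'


Scanning runs left to right:
  i=0: run of 'E' x 6 -> '6E'
  i=6: run of 'G' x 5 -> '5G'
  i=11: run of 'E' x 8 -> '8E'
  i=19: run of 'H' x 1 -> '1H'

RLE = 6E5G8E1H


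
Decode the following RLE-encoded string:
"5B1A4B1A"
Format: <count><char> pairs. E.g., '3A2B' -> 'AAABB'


Expanding each <count><char> pair:
  5B -> 'BBBBB'
  1A -> 'A'
  4B -> 'BBBB'
  1A -> 'A'

Decoded = BBBBBABBBBA


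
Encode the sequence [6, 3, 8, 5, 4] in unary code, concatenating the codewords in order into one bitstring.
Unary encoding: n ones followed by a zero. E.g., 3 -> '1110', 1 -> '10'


Encode each number as n ones followed by a terminating 0:
  6 -> 1111110 (7 bits)
  3 -> 1110 (4 bits)
  8 -> 111111110 (9 bits)
  5 -> 111110 (6 bits)
  4 -> 11110 (5 bits)
Total length = 7 + 4 + 9 + 6 + 5 = 31 bits.

Unary([6, 3, 8, 5, 4]) = 1111110111011111111011111011110 (31 bits)


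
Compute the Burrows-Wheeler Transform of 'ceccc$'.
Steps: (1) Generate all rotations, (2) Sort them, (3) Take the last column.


Rotations (sorted):
  0: $ceccc -> last char: c
  1: c$cecc -> last char: c
  2: cc$cec -> last char: c
  3: ccc$ce -> last char: e
  4: ceccc$ -> last char: $
  5: eccc$c -> last char: c


BWT = ccce$c


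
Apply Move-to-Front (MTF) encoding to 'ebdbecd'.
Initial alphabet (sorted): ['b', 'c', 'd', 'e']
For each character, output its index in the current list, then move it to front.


MTF encoding:
'e': index 3 in ['b', 'c', 'd', 'e'] -> ['e', 'b', 'c', 'd']
'b': index 1 in ['e', 'b', 'c', 'd'] -> ['b', 'e', 'c', 'd']
'd': index 3 in ['b', 'e', 'c', 'd'] -> ['d', 'b', 'e', 'c']
'b': index 1 in ['d', 'b', 'e', 'c'] -> ['b', 'd', 'e', 'c']
'e': index 2 in ['b', 'd', 'e', 'c'] -> ['e', 'b', 'd', 'c']
'c': index 3 in ['e', 'b', 'd', 'c'] -> ['c', 'e', 'b', 'd']
'd': index 3 in ['c', 'e', 'b', 'd'] -> ['d', 'c', 'e', 'b']


Output: [3, 1, 3, 1, 2, 3, 3]


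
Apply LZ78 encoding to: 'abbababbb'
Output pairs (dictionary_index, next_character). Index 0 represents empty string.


LZ78 encoding steps:
Dictionary: {0: ''}
Step 1: w='' (idx 0), next='a' -> output (0, 'a'), add 'a' as idx 1
Step 2: w='' (idx 0), next='b' -> output (0, 'b'), add 'b' as idx 2
Step 3: w='b' (idx 2), next='a' -> output (2, 'a'), add 'ba' as idx 3
Step 4: w='ba' (idx 3), next='b' -> output (3, 'b'), add 'bab' as idx 4
Step 5: w='b' (idx 2), next='b' -> output (2, 'b'), add 'bb' as idx 5


Encoded: [(0, 'a'), (0, 'b'), (2, 'a'), (3, 'b'), (2, 'b')]


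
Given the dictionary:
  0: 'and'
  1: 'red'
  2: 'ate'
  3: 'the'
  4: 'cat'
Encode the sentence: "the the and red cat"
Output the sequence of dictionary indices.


Look up each word in the dictionary:
  'the' -> 3
  'the' -> 3
  'and' -> 0
  'red' -> 1
  'cat' -> 4

Encoded: [3, 3, 0, 1, 4]


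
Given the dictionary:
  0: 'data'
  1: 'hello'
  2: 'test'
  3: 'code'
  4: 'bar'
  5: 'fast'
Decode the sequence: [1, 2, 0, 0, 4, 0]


Look up each index in the dictionary:
  1 -> 'hello'
  2 -> 'test'
  0 -> 'data'
  0 -> 'data'
  4 -> 'bar'
  0 -> 'data'

Decoded: "hello test data data bar data"


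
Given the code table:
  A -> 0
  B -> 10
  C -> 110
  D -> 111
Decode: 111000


Decoding:
111 -> D
0 -> A
0 -> A
0 -> A


Result: DAAA


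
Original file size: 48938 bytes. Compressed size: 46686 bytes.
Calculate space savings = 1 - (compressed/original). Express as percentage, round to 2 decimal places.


ratio = compressed/original = 46686/48938 = 0.953983
savings = 1 - ratio = 1 - 0.953983 = 0.046017
as a percentage: 0.046017 * 100 = 4.6%

Space savings = 1 - 46686/48938 = 4.6%


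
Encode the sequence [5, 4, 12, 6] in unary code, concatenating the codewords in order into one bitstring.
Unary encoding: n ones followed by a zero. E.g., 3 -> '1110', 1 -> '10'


Encode each number as n ones followed by a terminating 0:
  5 -> 111110 (6 bits)
  4 -> 11110 (5 bits)
  12 -> 1111111111110 (13 bits)
  6 -> 1111110 (7 bits)
Total length = 6 + 5 + 13 + 7 = 31 bits.

Unary([5, 4, 12, 6]) = 1111101111011111111111101111110 (31 bits)


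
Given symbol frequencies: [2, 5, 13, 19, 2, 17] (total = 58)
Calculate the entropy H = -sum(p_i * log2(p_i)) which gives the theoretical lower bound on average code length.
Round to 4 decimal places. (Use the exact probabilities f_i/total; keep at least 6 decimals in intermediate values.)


Per-symbol terms -p_i * log2(p_i) with p_i = f_i/58:
  p = 2/58 = 0.034483: log2(p) = -4.857981, -p*log2(p) = 0.167517
  p = 5/58 = 0.086207: log2(p) = -3.536053, -p*log2(p) = 0.304832
  p = 13/58 = 0.224138: log2(p) = -2.157541, -p*log2(p) = 0.483587
  p = 19/58 = 0.327586: log2(p) = -1.610053, -p*log2(p) = 0.527431
  p = 2/58 = 0.034483: log2(p) = -4.857981, -p*log2(p) = 0.167517
  p = 17/58 = 0.293103: log2(p) = -1.770518, -p*log2(p) = 0.518945
H = 0.167517 + 0.304832 + 0.483587 + 0.527431 + 0.167517 + 0.518945 = 2.169829

H = 2.1698 bits/symbol
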